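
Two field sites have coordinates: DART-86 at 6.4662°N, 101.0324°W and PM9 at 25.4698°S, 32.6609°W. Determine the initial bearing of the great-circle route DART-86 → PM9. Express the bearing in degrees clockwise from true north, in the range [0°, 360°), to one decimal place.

Δλ = 68.3715°
y = sin Δλ · cos φ₂ = 0.839248
x = cos φ₁ sin φ₂ − sin φ₁ cos φ₂ cos Δλ = -0.464775
θ = atan2(y, x) = 118.9776° → 118.9776° (mod 360°)

119.0°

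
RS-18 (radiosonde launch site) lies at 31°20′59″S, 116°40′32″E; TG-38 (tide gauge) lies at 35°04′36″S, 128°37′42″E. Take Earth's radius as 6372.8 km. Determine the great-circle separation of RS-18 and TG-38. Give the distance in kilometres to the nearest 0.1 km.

RS-18: φ = -31.34972°, λ = +116.67556°
TG-38: φ = -35.07667°, λ = +128.62833°
Δφ = -3.7269°,  Δλ = 11.9528°
a = sin²(Δφ/2) + cos φ₁ cos φ₂ sin²(Δλ/2) = 0.008634
c = 2·arcsin(√a) = 0.186108 rad = 10.6632°
d = R·c = 6372.8 × 0.186108 = 1186.0 km

1186.0 km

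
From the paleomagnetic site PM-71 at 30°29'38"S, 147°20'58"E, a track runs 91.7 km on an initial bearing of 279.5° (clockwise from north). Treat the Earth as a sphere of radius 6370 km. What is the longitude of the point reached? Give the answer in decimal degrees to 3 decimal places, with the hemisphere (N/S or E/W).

PM-71: φ = -30.49389°, λ = +147.34944°
δ = d/R = 91.7/6370 = 0.014396 rad
φ₂ = arcsin(sin φ₁ cos δ + cos φ₁ sin δ cos θ)
   = arcsin(-0.50745·0.99990 + 0.86168·0.01440·0.16505) = -30.35436°
λ₂ = λ₁ + atan2(sin θ sin δ cos φ₁, cos δ − sin φ₁ sin φ₂) = 146.40671°

146.407°E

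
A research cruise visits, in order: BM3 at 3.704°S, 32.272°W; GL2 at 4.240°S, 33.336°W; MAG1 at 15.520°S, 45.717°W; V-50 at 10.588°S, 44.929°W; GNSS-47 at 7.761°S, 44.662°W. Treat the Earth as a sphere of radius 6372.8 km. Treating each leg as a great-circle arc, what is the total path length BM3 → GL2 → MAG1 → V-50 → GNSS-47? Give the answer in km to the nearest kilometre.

2849 km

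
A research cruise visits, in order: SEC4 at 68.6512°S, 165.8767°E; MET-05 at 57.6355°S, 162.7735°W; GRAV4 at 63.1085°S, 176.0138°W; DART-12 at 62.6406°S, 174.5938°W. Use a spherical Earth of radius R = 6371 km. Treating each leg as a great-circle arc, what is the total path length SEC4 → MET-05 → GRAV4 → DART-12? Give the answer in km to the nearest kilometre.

2993 km

SEC4→MET-05: c = 0.307397 rad, d = 1958.42 km
MET-05→GRAV4: c = 0.148425 rad, d = 945.61 km
GRAV4→DART-12: c = 0.013941 rad, d = 88.82 km
Total = 1958.42 + 945.61 + 88.82 = 2992.86 km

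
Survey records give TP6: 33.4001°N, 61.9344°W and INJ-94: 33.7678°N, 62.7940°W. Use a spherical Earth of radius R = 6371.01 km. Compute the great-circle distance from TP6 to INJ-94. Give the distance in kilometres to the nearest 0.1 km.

89.5 km

Δφ = 0.3677°,  Δλ = -0.8596°
a = sin²(Δφ/2) + cos φ₁ cos φ₂ sin²(Δλ/2) = 0.000049
c = 2·arcsin(√a) = 0.014050 rad = 0.8050°
d = R·c = 6371.01 × 0.014050 = 89.5 km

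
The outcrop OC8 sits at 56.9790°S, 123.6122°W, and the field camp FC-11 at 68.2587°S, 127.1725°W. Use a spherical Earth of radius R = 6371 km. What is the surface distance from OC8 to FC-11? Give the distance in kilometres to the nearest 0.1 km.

Δφ = -11.2797°,  Δλ = -3.5603°
a = sin²(Δφ/2) + cos φ₁ cos φ₂ sin²(Δλ/2) = 0.009853
c = 2·arcsin(√a) = 0.198850 rad = 11.3933°
d = R·c = 6371 × 0.198850 = 1266.9 km

1266.9 km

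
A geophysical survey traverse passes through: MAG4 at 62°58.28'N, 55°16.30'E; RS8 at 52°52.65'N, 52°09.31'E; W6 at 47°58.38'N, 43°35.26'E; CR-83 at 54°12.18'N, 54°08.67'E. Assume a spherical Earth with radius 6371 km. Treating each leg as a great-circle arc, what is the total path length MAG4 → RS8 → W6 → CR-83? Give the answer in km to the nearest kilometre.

MAG4: φ = +62.97133°, λ = +55.27167°
RS8: φ = +52.87750°, λ = +52.15517°
W6: φ = +47.97300°, λ = +43.58767°
CR-83: φ = +54.20300°, λ = +54.14450°
MAG4→RS8: c = 0.178470 rad, d = 1137.03 km
RS8→W6: c = 0.127916 rad, d = 814.95 km
W6→CR-83: c = 0.158494 rad, d = 1009.77 km
Total = 1137.03 + 814.95 + 1009.77 = 2961.75 km

2962 km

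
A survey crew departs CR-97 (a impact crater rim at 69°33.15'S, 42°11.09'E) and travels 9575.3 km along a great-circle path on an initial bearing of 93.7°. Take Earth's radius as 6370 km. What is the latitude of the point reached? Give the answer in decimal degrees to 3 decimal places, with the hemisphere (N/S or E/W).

4.922°S

CR-97: φ = -69.55250°, λ = +42.18483°
δ = d/R = 9575.3/6370 = 1.503187 rad
φ₂ = arcsin(sin φ₁ cos δ + cos φ₁ sin δ cos θ)
   = arcsin(-0.93699·0.06756 + 0.34935·0.99772·-0.06453) = -4.92169°
λ₂ = λ₁ + atan2(sin θ sin δ cos φ₁, cos δ − sin φ₁ sin φ₂) = 134.29739°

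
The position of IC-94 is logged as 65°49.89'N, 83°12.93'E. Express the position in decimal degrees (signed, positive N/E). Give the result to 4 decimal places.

+65.8315°, +83.2155°

lat: 65.8315° N → +65.8315°
lon: 83.2155° E → +83.2155°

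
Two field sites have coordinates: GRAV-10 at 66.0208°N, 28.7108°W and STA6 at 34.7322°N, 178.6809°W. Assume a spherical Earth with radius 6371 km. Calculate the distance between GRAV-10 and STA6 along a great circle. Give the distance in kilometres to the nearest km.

Δφ = -31.2886°,  Δλ = -149.9701°
a = sin²(Δφ/2) + cos φ₁ cos φ₂ sin²(Δλ/2) = 0.384295
c = 2·arcsin(√a) = 1.337270 rad = 76.6199°
d = R·c = 6371 × 1.337270 = 8519.7 km

8520 km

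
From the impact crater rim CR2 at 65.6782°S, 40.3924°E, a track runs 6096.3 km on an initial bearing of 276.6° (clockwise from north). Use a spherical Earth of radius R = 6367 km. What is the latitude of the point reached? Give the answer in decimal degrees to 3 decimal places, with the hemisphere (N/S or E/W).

29.064°S

δ = d/R = 6096.3/6367 = 0.957484 rad
φ₂ = arcsin(sin φ₁ cos δ + cos φ₁ sin δ cos θ)
   = arcsin(-0.91125·0.57558 + 0.41186·0.81775·0.11494) = -29.06386°
λ₂ = λ₁ + atan2(sin θ sin δ cos φ₁, cos δ − sin φ₁ sin φ₂) = -27.94157°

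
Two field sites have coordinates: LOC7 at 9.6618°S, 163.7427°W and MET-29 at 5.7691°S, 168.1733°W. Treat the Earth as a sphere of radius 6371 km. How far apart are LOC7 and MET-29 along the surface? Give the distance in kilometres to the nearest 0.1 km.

652.4 km

Δφ = 3.8927°,  Δλ = -4.4306°
a = sin²(Δφ/2) + cos φ₁ cos φ₂ sin²(Δλ/2) = 0.002619
c = 2·arcsin(√a) = 0.102398 rad = 5.8670°
d = R·c = 6371 × 0.102398 = 652.4 km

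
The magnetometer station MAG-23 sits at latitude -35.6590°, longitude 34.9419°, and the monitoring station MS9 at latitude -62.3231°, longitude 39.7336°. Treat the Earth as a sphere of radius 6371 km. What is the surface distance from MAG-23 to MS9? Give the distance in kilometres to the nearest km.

2984 km

Δφ = -26.6641°,  Δλ = 4.7917°
a = sin²(Δφ/2) + cos φ₁ cos φ₂ sin²(Δλ/2) = 0.053833
c = 2·arcsin(√a) = 0.468307 rad = 26.8320°
d = R·c = 6371 × 0.468307 = 2983.6 km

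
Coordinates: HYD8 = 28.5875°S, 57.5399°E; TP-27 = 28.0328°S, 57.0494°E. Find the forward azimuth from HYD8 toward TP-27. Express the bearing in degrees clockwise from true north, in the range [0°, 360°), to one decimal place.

Δλ = -0.4905°
y = sin Δλ · cos φ₂ = -0.007556
x = cos φ₁ sin φ₂ − sin φ₁ cos φ₂ cos Δλ = 0.009666
θ = atan2(y, x) = -38.0173° → 321.9827° (mod 360°)

322.0°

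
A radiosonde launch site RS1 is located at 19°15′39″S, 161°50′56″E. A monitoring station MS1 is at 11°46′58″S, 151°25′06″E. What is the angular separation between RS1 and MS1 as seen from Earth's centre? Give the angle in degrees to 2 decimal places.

RS1: φ = -19.26083°, λ = +161.84889°
MS1: φ = -11.78278°, λ = +151.41833°
Δφ = 7.4781°,  Δλ = -10.4306°
a = sin²(Δφ/2) + cos φ₁ cos φ₂ sin²(Δλ/2) = 0.011888
c = 2·arcsin(√a) = 0.218501 rad = 12.5192°

12.52°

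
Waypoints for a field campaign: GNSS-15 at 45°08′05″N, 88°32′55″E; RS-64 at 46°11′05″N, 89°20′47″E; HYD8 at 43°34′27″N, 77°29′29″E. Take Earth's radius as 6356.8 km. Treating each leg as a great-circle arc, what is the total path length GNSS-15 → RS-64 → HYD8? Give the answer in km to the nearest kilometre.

1107 km

GNSS-15: φ = +45.13472°, λ = +88.54861°
RS-64: φ = +46.18472°, λ = +89.34639°
HYD8: φ = +43.57417°, λ = +77.49139°
GNSS-15→RS-64: c = 0.020749 rad, d = 131.90 km
RS-64→HYD8: c = 0.153358 rad, d = 974.87 km
Total = 131.90 + 974.87 = 1106.76 km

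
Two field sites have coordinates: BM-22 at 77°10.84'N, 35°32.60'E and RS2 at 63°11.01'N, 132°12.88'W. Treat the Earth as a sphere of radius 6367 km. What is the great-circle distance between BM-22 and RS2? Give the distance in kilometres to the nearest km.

BM-22: φ = +77.18067°, λ = +35.54333°
RS2: φ = +63.18350°, λ = -132.21467°
Δφ = -13.9972°,  Δλ = -167.7580°
a = sin²(Δφ/2) + cos φ₁ cos φ₂ sin²(Δλ/2) = 0.113805
c = 2·arcsin(√a) = 0.688200 rad = 39.4310°
d = R·c = 6367 × 0.688200 = 4381.8 km

4382 km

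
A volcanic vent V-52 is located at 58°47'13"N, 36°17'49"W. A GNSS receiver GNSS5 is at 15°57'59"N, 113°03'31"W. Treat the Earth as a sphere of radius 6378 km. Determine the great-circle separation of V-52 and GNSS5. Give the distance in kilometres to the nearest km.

7742 km

V-52: φ = +58.78694°, λ = -36.29694°
GNSS5: φ = +15.96639°, λ = -113.05861°
Δφ = -42.8206°,  Δλ = -76.7617°
a = sin²(Δφ/2) + cos φ₁ cos φ₂ sin²(Δλ/2) = 0.325324
c = 2·arcsin(√a) = 1.213918 rad = 69.5524°
d = R·c = 6378 × 1.213918 = 7742.4 km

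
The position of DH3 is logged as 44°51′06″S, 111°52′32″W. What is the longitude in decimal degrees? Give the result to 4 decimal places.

111.8756°W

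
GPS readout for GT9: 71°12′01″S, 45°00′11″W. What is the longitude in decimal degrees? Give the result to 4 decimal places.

45° + 0′/60 + 11″/3600 = 45 + 0.00000 + 0.00306 = 45.0031°

45.0031°W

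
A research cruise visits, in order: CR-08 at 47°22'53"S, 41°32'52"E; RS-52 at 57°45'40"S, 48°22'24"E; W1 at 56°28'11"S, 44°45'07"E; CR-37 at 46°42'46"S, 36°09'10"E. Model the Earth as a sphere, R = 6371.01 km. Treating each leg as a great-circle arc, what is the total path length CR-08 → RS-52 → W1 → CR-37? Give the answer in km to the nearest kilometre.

2738 km

CR-08: φ = -47.38139°, λ = +41.54778°
RS-52: φ = -57.76111°, λ = +48.37333°
W1: φ = -56.46972°, λ = +44.75194°
CR-37: φ = -46.71278°, λ = +36.15278°
CR-08→RS-52: c = 0.194857 rad, d = 1241.44 km
RS-52→W1: c = 0.041049 rad, d = 261.52 km
W1→CR-37: c = 0.193808 rad, d = 1234.75 km
Total = 1241.44 + 261.52 + 1234.75 = 2737.71 km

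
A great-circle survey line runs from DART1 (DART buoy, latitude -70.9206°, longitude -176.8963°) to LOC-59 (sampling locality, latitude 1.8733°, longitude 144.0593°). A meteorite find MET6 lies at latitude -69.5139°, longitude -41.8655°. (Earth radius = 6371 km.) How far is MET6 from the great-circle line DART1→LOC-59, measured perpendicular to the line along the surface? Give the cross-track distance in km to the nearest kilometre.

δ₁₃ = central angle DART1→MET6 = 0.636198 rad  (haversine)
θ₁₃ = bearing DART1→MET6 = 155.399°,  θ₁₂ = bearing DART1→LOC-59 = 319.772°
dₓₜ = R·arcsin(sin δ₁₃ · sin(θ₁₃ − θ₁₂)) = 6371·arcsin(0.59414·sin(-164.374°)) = -1024.023 km
|dₓₜ| = 1024.023 km

1024 km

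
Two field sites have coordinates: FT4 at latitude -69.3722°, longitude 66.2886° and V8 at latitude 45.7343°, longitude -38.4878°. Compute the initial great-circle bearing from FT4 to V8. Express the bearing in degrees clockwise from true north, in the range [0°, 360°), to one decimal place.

277.2°

Δλ = -104.7764°
y = sin Δλ · cos φ₂ = -0.674903
x = cos φ₁ sin φ₂ − sin φ₁ cos φ₂ cos Δλ = 0.085676
θ = atan2(y, x) = -82.7652° → 277.2348° (mod 360°)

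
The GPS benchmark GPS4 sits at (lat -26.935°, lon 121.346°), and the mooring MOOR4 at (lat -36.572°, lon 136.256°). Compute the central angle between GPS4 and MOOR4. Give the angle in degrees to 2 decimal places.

Δφ = -9.6370°,  Δλ = 14.9100°
a = sin²(Δφ/2) + cos φ₁ cos φ₂ sin²(Δλ/2) = 0.019109
c = 2·arcsin(√a) = 0.277360 rad = 15.8916°

15.89°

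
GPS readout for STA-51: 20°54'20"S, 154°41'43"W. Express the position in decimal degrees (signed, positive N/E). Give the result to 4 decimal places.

lat: 20.9056° S → -20.9056°
lon: 154.6953° W → -154.6953°

-20.9056°, -154.6953°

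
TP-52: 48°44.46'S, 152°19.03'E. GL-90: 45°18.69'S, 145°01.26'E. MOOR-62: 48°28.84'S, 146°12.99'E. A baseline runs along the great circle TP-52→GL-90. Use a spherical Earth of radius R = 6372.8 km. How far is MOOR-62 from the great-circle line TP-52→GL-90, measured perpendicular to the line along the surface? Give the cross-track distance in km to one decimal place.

TP-52: φ = -48.74100°, λ = +152.31717°
GL-90: φ = -45.31150°, λ = +145.02100°
MOOR-62: φ = -48.48067°, λ = +146.21650°
δ₁₃ = central angle TP-52→MOOR-62 = 0.070527 rad  (haversine)
θ₁₃ = bearing TP-52→MOOR-62 = 271.400°,  θ₁₂ = bearing TP-52→GL-90 = 301.876°
dₓₜ = R·arcsin(sin δ₁₃ · sin(θ₁₃ − θ₁₂)) = 6372.8·arcsin(0.07047·sin(-30.476°)) = -227.812 km
|dₓₜ| = 227.812 km

227.8 km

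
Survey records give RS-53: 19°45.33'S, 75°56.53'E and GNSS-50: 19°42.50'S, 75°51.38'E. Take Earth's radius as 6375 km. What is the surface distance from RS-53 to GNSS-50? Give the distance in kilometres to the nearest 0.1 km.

RS-53: φ = -19.75550°, λ = +75.94217°
GNSS-50: φ = -19.70833°, λ = +75.85633°
Δφ = 0.0472°,  Δλ = -0.0858°
a = sin²(Δφ/2) + cos φ₁ cos φ₂ sin²(Δλ/2) = 0.000001
c = 2·arcsin(√a) = 0.001633 rad = 0.0936°
d = R·c = 6375 × 0.001633 = 10.4 km

10.4 km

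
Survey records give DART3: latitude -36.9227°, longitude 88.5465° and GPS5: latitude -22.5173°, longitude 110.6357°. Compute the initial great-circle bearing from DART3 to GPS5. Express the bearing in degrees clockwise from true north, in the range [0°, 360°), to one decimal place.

59.1°

Δλ = 22.0892°
y = sin Δλ · cos φ₂ = 0.347381
x = cos φ₁ sin φ₂ − sin φ₁ cos φ₂ cos Δλ = 0.208048
θ = atan2(y, x) = 59.0824° → 59.0824° (mod 360°)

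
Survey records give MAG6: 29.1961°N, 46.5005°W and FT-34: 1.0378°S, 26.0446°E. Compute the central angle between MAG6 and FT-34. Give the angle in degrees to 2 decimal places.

75.35°

Δφ = -30.2339°,  Δλ = 72.5451°
a = sin²(Δφ/2) + cos φ₁ cos φ₂ sin²(Δλ/2) = 0.373515
c = 2·arcsin(√a) = 1.315048 rad = 75.3467°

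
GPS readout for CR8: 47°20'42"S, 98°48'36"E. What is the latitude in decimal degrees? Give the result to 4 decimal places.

47.3450°S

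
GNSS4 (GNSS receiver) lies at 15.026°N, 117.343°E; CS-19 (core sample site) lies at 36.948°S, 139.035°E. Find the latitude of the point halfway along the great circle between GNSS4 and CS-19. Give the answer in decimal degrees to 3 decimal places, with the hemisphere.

Bx = cos φ₂ cos Δλ = 0.742587,  By = cos φ₂ sin Δλ = 0.295391
φₘ = atan2(sin φ₁ + sin φ₂, √((cos φ₁ + Bx)² + By²)) = -11.15363°
λₘ = λ₁ + atan2(By, cos φ₁ + Bx) = 127.15277°

11.154°S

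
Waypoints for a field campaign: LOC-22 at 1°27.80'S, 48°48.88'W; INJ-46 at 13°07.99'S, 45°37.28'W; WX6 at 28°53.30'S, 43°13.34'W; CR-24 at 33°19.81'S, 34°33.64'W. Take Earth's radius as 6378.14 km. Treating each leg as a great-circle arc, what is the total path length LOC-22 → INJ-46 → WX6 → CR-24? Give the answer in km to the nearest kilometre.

4079 km

LOC-22: φ = -1.46333°, λ = -48.81467°
INJ-46: φ = -13.13317°, λ = -45.62133°
WX6: φ = -28.88833°, λ = -43.22233°
CR-24: φ = -33.33017°, λ = -34.56067°
LOC-22→INJ-46: c = 0.211020 rad, d = 1345.91 km
INJ-46→WX6: c = 0.277718 rad, d = 1771.33 km
WX6→CR-24: c = 0.150788 rad, d = 961.75 km
Total = 1345.91 + 1771.33 + 961.75 = 4078.99 km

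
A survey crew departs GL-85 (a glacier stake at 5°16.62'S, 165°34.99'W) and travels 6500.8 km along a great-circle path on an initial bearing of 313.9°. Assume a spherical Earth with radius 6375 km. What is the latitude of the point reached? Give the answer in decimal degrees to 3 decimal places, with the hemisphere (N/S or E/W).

32.690°N

GL-85: φ = -5.27700°, λ = -165.58317°
δ = d/R = 6500.8/6375 = 1.019733 rad
φ₂ = arcsin(sin φ₁ cos δ + cos φ₁ sin δ cos θ)
   = arcsin(-0.09197·0.52359 + 0.99576·0.85197·0.69340) = 32.69027°
λ₂ = λ₁ + atan2(sin θ sin δ cos φ₁, cos δ − sin φ₁ sin φ₂) = 147.57854°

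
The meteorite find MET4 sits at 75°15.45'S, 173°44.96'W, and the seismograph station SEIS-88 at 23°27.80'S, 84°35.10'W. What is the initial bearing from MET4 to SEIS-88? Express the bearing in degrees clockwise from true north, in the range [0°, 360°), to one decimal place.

95.5°

MET4: φ = -75.25750°, λ = -173.74933°
SEIS-88: φ = -23.46333°, λ = -84.58500°
Δλ = 89.1643°
y = sin Δλ · cos φ₂ = 0.917218
x = cos φ₁ sin φ₂ − sin φ₁ cos φ₂ cos Δλ = -0.088384
θ = atan2(y, x) = 95.5041° → 95.5041° (mod 360°)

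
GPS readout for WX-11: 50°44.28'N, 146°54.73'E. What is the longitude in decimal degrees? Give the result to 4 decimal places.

146.9122°E

146° + 54.73′/60 = 146 + 0.91217 = 146.9122°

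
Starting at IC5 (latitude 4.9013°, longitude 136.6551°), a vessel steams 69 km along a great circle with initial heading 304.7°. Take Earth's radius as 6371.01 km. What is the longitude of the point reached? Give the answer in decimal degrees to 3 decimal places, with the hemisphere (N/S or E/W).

δ = d/R = 69/6371.01 = 0.010830 rad
φ₂ = arcsin(sin φ₁ cos δ + cos φ₁ sin δ cos θ)
   = arcsin(0.08544·0.99994 + 0.99634·0.01083·0.56928) = 5.25436°
λ₂ = λ₁ + atan2(sin θ sin δ cos φ₁, cos δ − sin φ₁ sin φ₂) = 136.14278°

136.143°E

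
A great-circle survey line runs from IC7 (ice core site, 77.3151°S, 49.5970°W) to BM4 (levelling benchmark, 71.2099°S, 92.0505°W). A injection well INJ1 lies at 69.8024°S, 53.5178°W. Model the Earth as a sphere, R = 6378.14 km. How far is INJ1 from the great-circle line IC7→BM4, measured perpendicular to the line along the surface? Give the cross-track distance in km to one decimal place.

809.6 km

δ₁₃ = central angle IC7→INJ1 = 0.132472 rad  (haversine)
θ₁₃ = bearing IC7→INJ1 = 349.704°,  θ₁₂ = bearing IC7→BM4 = 276.291°
dₓₜ = R·arcsin(sin δ₁₃ · sin(θ₁₃ − θ₁₂)) = 6378.14·arcsin(0.13208·sin(73.413°)) = 809.569 km
|dₓₜ| = 809.569 km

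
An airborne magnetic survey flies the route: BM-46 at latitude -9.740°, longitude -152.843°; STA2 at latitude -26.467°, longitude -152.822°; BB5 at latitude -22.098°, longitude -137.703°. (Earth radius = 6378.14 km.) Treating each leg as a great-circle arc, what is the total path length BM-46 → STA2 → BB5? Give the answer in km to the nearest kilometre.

BM-46→STA2: c = 0.291941 rad, d = 1862.04 km
STA2→BB5: c = 0.252126 rad, d = 1608.09 km
Total = 1862.04 + 1608.09 = 3470.14 km

3470 km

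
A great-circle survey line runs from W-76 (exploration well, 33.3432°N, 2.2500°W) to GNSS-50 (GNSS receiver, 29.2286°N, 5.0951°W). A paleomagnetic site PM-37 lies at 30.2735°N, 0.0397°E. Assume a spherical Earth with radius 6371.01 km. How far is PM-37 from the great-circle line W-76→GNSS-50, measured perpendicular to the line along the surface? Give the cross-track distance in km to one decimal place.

364.1 km

δ₁₃ = central angle W-76→PM-37 = 0.063428 rad  (haversine)
θ₁₃ = bearing W-76→PM-37 = 147.020°,  θ₁₂ = bearing W-76→GNSS-50 = 211.329°
dₓₜ = R·arcsin(sin δ₁₃ · sin(θ₁₃ − θ₁₂)) = 6371.01·arcsin(0.06339·sin(-64.309°)) = -364.110 km
|dₓₜ| = 364.110 km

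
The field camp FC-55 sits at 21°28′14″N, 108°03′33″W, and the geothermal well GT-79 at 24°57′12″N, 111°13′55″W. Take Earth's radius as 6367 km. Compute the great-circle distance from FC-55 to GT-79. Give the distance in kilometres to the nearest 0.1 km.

504.7 km

FC-55: φ = +21.47056°, λ = -108.05917°
GT-79: φ = +24.95333°, λ = -111.23194°
Δφ = 3.4828°,  Δλ = -3.1728°
a = sin²(Δφ/2) + cos φ₁ cos φ₂ sin²(Δλ/2) = 0.001570
c = 2·arcsin(√a) = 0.079270 rad = 4.5418°
d = R·c = 6367 × 0.079270 = 504.7 km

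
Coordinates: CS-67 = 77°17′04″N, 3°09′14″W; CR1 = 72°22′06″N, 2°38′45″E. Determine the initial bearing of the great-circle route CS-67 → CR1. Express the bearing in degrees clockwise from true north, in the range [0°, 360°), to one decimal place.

CS-67: φ = +77.28444°, λ = -3.15389°
CR1: φ = +72.36833°, λ = +2.64583°
Δλ = 5.7997°
y = sin Δλ · cos φ₂ = 0.030608
x = cos φ₁ sin φ₂ − sin φ₁ cos φ₂ cos Δλ = -0.084185
θ = atan2(y, x) = 160.0196° → 160.0196° (mod 360°)

160.0°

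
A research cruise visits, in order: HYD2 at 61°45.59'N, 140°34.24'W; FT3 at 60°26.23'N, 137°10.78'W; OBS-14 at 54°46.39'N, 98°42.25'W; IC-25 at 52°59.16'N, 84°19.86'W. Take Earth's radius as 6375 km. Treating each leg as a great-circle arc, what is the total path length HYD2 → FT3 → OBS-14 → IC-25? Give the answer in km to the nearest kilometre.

3537 km

HYD2: φ = +61.75983°, λ = -140.57067°
FT3: φ = +60.43717°, λ = -137.17967°
OBS-14: φ = +54.77317°, λ = -98.70417°
IC-25: φ = +52.98600°, λ = -84.33100°
HYD2→FT3: c = 0.036749 rad, d = 234.28 km
FT3→OBS-14: c = 0.367227 rad, d = 2341.07 km
OBS-14→IC-25: c = 0.150844 rad, d = 961.63 km
Total = 234.28 + 2341.07 + 961.63 = 3536.98 km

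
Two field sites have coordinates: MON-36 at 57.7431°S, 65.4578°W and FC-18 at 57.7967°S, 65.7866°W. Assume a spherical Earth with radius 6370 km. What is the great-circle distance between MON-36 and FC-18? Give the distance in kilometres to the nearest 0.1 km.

20.4 km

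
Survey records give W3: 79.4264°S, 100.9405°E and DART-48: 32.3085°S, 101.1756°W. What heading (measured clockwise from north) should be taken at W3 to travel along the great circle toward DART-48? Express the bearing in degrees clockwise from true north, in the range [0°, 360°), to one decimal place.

159.9°

Δλ = 157.8839°
y = sin Δλ · cos φ₂ = 0.318198
x = cos φ₁ sin φ₂ − sin φ₁ cos φ₂ cos Δλ = -0.867777
θ = atan2(y, x) = 159.8629° → 159.8629° (mod 360°)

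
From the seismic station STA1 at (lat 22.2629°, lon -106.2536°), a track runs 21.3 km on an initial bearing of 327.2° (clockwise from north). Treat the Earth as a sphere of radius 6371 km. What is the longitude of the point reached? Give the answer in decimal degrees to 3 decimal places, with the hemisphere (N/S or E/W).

δ = d/R = 21.3/6371 = 0.003343 rad
φ₂ = arcsin(sin φ₁ cos δ + cos φ₁ sin δ cos θ)
   = arcsin(0.37886·0.99999 + 0.92546·0.00334·0.84057) = 22.42388°
λ₂ = λ₁ + atan2(sin θ sin δ cos φ₁, cos δ − sin φ₁ sin φ₂) = -106.36585°

106.366°W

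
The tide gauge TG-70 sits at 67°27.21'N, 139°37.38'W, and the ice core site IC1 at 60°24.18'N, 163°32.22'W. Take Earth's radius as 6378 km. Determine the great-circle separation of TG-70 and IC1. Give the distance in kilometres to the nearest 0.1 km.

TG-70: φ = +67.45350°, λ = -139.62300°
IC1: φ = +60.40300°, λ = -163.53700°
Δφ = -7.0505°,  Δλ = -23.9140°
a = sin²(Δφ/2) + cos φ₁ cos φ₂ sin²(Δλ/2) = 0.011909
c = 2·arcsin(√a) = 0.218695 rad = 12.5303°
d = R·c = 6378 × 0.218695 = 1394.8 km

1394.8 km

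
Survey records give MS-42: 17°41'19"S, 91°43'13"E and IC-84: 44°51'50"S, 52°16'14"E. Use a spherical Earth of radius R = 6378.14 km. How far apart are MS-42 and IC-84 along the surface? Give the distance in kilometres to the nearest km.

MS-42: φ = -17.68861°, λ = +91.72028°
IC-84: φ = -44.86389°, λ = +52.27056°
Δφ = -27.1753°,  Δλ = -39.4497°
a = sin²(Δφ/2) + cos φ₁ cos φ₂ sin²(Δλ/2) = 0.132113
c = 2·arcsin(√a) = 0.743987 rad = 42.6273°
d = R·c = 6378.14 × 0.743987 = 4745.3 km

4745 km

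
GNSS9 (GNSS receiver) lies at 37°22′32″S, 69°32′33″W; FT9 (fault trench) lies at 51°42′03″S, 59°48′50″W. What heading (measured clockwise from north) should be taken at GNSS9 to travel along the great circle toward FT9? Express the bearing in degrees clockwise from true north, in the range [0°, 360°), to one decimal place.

GNSS9: φ = -37.37556°, λ = -69.54250°
FT9: φ = -51.70083°, λ = -59.81389°
Δλ = 9.7286°
y = sin Δλ · cos φ₂ = 0.104729
x = cos φ₁ sin φ₂ − sin φ₁ cos φ₂ cos Δλ = -0.252837
θ = atan2(y, x) = 157.4998° → 157.4998° (mod 360°)

157.5°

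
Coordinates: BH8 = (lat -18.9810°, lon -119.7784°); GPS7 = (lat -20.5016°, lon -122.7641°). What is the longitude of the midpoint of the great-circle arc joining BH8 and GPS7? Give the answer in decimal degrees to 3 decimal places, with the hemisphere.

121.264°W

Bx = cos φ₂ cos Δλ = 0.935391,  By = cos φ₂ sin Δλ = -0.048788
φₘ = atan2(sin φ₁ + sin φ₂, √((cos φ₁ + Bx)² + By²)) = -19.74748°
λₘ = λ₁ + atan2(By, cos φ₁ + Bx) = -121.26414°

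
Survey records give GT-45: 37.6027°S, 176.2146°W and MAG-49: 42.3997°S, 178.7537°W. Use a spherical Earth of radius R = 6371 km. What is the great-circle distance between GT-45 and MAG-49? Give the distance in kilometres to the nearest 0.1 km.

575.5 km

Δφ = -4.7970°,  Δλ = -2.5391°
a = sin²(Δφ/2) + cos φ₁ cos φ₂ sin²(Δλ/2) = 0.002039
c = 2·arcsin(√a) = 0.090332 rad = 5.1756°
d = R·c = 6371 × 0.090332 = 575.5 km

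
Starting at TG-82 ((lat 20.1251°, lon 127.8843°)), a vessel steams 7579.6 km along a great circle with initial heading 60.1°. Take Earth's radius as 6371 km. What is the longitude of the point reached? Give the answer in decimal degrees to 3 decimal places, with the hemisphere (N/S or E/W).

155.402°W

δ = d/R = 7579.6/6371 = 1.189703 rad
φ₂ = arcsin(sin φ₁ cos δ + cos φ₁ sin δ cos θ)
   = arcsin(0.34407·0.37194 + 0.93894·0.92826·0.49849) = 34.22508°
λ₂ = λ₁ + atan2(sin θ sin δ cos φ₁, cos δ − sin φ₁ sin φ₂) = -155.40165°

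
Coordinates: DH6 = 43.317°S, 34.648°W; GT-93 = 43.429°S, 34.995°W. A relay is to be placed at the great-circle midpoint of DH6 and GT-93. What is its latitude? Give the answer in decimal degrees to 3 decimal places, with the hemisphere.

Bx = cos φ₂ cos Δλ = 0.726213,  By = cos φ₂ sin Δλ = -0.004398
φₘ = atan2(sin φ₁ + sin φ₂, √((cos φ₁ + Bx)² + By²)) = -43.37313°
λₘ = λ₁ + atan2(By, cos φ₁ + Bx) = -34.82134°

43.373°S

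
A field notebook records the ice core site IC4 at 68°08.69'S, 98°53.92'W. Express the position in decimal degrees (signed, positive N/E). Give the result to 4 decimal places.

-68.1448°, -98.8987°

lat: 68.1448° S → -68.1448°
lon: 98.8987° W → -98.8987°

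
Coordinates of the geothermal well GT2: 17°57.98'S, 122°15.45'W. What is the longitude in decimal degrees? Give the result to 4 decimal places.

122° + 15.45′/60 = 122 + 0.25750 = 122.2575°

122.2575°W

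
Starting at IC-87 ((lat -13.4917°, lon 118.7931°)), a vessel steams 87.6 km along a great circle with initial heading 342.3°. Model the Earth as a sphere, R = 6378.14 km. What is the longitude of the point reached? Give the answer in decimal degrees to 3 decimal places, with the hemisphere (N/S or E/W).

δ = d/R = 87.6/6378.14 = 0.013734 rad
φ₂ = arcsin(sin φ₁ cos δ + cos φ₁ sin δ cos θ)
   = arcsin(-0.23330·0.99991 + 0.97240·0.01373·0.95266) = -12.74191°
λ₂ = λ₁ + atan2(sin θ sin δ cos φ₁, cos δ − sin φ₁ sin φ₂) = 118.54782°

118.548°E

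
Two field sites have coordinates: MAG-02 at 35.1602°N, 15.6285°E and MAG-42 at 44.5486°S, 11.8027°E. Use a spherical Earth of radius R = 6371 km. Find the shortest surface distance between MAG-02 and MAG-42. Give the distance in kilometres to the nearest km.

8872 km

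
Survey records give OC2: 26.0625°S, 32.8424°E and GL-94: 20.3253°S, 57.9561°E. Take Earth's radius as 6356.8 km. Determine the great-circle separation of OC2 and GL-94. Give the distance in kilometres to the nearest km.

2634 km

Δφ = 5.7372°,  Δλ = 25.1137°
a = sin²(Δφ/2) + cos φ₁ cos φ₂ sin²(Δλ/2) = 0.042321
c = 2·arcsin(√a) = 0.414400 rad = 23.7433°
d = R·c = 6356.8 × 0.414400 = 2634.3 km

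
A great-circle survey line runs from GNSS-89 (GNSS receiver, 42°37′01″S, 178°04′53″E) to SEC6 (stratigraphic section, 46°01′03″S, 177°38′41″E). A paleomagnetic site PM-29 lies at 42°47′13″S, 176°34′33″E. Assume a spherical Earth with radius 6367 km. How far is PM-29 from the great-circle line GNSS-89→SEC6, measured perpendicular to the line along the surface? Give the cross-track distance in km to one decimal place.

GNSS-89: φ = -42.61694°, λ = +178.08139°
SEC6: φ = -46.01750°, λ = +177.64472°
PM-29: φ = -42.78694°, λ = +176.57583°
δ₁₃ = central angle GNSS-89→PM-29 = 0.019537 rad  (haversine)
θ₁₃ = bearing GNSS-89→PM-29 = 260.755°,  θ₁₂ = bearing GNSS-89→SEC6 = 185.098°
dₓₜ = R·arcsin(sin δ₁₃ · sin(θ₁₃ − θ₁₂)) = 6367·arcsin(0.01954·sin(75.657°)) = 120.515 km
|dₓₜ| = 120.515 km

120.5 km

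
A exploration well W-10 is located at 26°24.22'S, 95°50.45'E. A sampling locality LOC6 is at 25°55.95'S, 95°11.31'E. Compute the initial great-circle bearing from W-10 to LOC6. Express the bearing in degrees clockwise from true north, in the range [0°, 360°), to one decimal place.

308.7°

W-10: φ = -26.40367°, λ = +95.84083°
LOC6: φ = -25.93250°, λ = +95.18850°
Δλ = -0.6523°
y = sin Δλ · cos φ₂ = -0.010239
x = cos φ₁ sin φ₂ − sin φ₁ cos φ₂ cos Δλ = 0.008197
θ = atan2(y, x) = -51.3184° → 308.6816° (mod 360°)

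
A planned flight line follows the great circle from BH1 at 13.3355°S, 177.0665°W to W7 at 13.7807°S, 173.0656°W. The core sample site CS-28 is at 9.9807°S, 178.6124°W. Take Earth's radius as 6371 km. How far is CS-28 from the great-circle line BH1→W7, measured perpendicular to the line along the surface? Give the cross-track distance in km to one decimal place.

349.1 km

δ₁₃ = central angle BH1→CS-28 = 0.064237 rad  (haversine)
θ₁₃ = bearing BH1→CS-28 = 335.550°,  θ₁₂ = bearing BH1→W7 = 96.996°
dₓₜ = R·arcsin(sin δ₁₃ · sin(θ₁₃ − θ₁₂)) = 6371·arcsin(0.06419·sin(238.553°)) = -349.080 km
|dₓₜ| = 349.080 km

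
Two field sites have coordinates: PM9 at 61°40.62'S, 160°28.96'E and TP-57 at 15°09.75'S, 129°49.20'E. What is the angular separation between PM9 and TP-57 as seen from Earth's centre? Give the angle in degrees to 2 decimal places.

PM9: φ = -61.67700°, λ = +160.48267°
TP-57: φ = -15.16250°, λ = +129.82000°
Δφ = 46.5145°,  Δλ = -30.6627°
a = sin²(Δφ/2) + cos φ₁ cos φ₂ sin²(Δλ/2) = 0.187927
c = 2·arcsin(√a) = 0.896758 rad = 51.3805°

51.38°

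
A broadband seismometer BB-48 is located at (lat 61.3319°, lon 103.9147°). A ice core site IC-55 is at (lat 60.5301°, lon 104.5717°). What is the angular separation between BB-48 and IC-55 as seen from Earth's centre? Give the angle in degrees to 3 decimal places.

Δφ = -0.8018°,  Δλ = 0.6570°
a = sin²(Δφ/2) + cos φ₁ cos φ₂ sin²(Δλ/2) = 0.000057
c = 2·arcsin(√a) = 0.015062 rad = 0.8630°

0.863°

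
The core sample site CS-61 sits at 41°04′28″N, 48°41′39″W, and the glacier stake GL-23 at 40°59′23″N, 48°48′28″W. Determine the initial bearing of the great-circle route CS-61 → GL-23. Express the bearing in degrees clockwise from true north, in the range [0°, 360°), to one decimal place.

225.4°

CS-61: φ = +41.07444°, λ = -48.69417°
GL-23: φ = +40.98972°, λ = -48.80778°
Δλ = -0.1136°
y = sin Δλ · cos φ₂ = -0.001497
x = cos φ₁ sin φ₂ − sin φ₁ cos φ₂ cos Δλ = -0.001478
θ = atan2(y, x) = -134.6334° → 225.3666° (mod 360°)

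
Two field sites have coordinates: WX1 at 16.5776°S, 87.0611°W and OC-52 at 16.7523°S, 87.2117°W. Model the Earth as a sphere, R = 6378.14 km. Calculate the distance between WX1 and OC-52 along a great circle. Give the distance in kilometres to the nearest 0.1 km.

25.2 km

Δφ = -0.1747°,  Δλ = -0.1506°
a = sin²(Δφ/2) + cos φ₁ cos φ₂ sin²(Δλ/2) = 0.000004
c = 2·arcsin(√a) = 0.003954 rad = 0.2266°
d = R·c = 6378.14 × 0.003954 = 25.2 km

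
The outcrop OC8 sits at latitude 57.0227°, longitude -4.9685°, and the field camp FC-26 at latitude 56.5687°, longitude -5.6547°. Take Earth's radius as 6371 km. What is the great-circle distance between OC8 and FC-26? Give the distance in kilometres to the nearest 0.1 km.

65.5 km

Δφ = -0.4540°,  Δλ = -0.6862°
a = sin²(Δφ/2) + cos φ₁ cos φ₂ sin²(Δλ/2) = 0.000026
c = 2·arcsin(√a) = 0.010286 rad = 0.5893°
d = R·c = 6371 × 0.010286 = 65.5 km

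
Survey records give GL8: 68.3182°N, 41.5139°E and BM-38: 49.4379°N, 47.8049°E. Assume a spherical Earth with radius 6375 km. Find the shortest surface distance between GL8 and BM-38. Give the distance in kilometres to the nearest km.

Δφ = -18.8803°,  Δλ = 6.2910°
a = sin²(Δφ/2) + cos φ₁ cos φ₂ sin²(Δλ/2) = 0.027625
c = 2·arcsin(√a) = 0.333965 rad = 19.1348°
d = R·c = 6375 × 0.333965 = 2129.0 km

2129 km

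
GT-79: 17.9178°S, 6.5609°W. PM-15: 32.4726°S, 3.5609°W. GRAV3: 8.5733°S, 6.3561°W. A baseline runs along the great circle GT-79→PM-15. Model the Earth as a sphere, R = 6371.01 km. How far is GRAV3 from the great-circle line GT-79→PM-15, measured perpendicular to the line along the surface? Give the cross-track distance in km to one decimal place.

δ₁₃ = central angle GT-79→GRAV3 = 0.163129 rad  (haversine)
θ₁₃ = bearing GT-79→GRAV3 = 1.247°,  θ₁₂ = bearing GT-79→PM-15 = 170.049°
dₓₜ = R·arcsin(sin δ₁₃ · sin(θ₁₃ − θ₁₂)) = 6371.01·arcsin(0.16241·sin(-168.802°)) = -200.973 km
|dₓₜ| = 200.973 km

201.0 km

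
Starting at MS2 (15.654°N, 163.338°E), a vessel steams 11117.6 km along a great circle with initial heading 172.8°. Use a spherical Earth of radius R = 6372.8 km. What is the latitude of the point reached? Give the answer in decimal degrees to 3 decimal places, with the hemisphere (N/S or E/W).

80.960°S

δ = d/R = 11117.6/6372.8 = 1.744539 rad
φ₂ = arcsin(sin φ₁ cos δ + cos φ₁ sin δ cos θ)
   = arcsin(0.26983·-0.17287 + 0.96291·0.98494·-0.99211) = -80.95980°
λ₂ = λ₁ + atan2(sin θ sin δ cos φ₁, cos δ − sin φ₁ sin φ₂) = -144.88167°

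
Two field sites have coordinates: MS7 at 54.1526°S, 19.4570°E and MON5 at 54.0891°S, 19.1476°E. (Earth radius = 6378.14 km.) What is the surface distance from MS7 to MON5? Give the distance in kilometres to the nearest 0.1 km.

21.4 km

Δφ = 0.0635°,  Δλ = -0.3094°
a = sin²(Δφ/2) + cos φ₁ cos φ₂ sin²(Δλ/2) = 0.000003
c = 2·arcsin(√a) = 0.003353 rad = 0.1921°
d = R·c = 6378.14 × 0.003353 = 21.4 km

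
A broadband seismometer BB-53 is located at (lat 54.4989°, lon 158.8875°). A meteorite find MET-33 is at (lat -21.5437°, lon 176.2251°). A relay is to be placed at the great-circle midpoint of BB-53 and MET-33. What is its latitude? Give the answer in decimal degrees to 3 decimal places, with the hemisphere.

Bx = cos φ₂ cos Δλ = 0.887877,  By = cos φ₂ sin Δλ = 0.277182
φₘ = atan2(sin φ₁ + sin φ₂, √((cos φ₁ + Bx)² + By²)) = 16.64775°
λₘ = λ₁ + atan2(By, cos φ₁ + Bx) = 169.57576°

16.648°N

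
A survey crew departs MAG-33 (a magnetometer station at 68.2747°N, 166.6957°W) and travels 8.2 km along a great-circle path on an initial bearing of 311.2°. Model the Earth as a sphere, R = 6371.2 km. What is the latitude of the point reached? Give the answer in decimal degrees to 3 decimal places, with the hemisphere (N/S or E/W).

68.323°N

δ = d/R = 8.2/6371.2 = 0.001287 rad
φ₂ = arcsin(sin φ₁ cos δ + cos φ₁ sin δ cos θ)
   = arcsin(0.92897·1.00000 + 0.37016·0.00129·0.65869) = 68.32321°
λ₂ = λ₁ + atan2(sin θ sin δ cos φ₁, cos δ − sin φ₁ sin φ₂) = -166.84591°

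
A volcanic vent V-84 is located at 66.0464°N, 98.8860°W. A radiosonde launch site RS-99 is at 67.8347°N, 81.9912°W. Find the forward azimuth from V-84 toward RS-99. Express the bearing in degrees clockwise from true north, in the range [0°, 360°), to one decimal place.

Δλ = 16.8948°
y = sin Δλ · cos φ₂ = 0.109643
x = cos φ₁ sin φ₂ − sin φ₁ cos φ₂ cos Δλ = 0.046088
θ = atan2(y, x) = 67.2010° → 67.2010° (mod 360°)

67.2°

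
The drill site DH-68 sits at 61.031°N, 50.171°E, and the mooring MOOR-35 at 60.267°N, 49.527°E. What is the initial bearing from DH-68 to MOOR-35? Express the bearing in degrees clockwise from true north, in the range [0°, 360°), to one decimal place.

202.7°

Δλ = -0.6440°
y = sin Δλ · cos φ₂ = -0.005574
x = cos φ₁ sin φ₂ − sin φ₁ cos φ₂ cos Δλ = -0.013307
θ = atan2(y, x) = -157.2700° → 202.7300° (mod 360°)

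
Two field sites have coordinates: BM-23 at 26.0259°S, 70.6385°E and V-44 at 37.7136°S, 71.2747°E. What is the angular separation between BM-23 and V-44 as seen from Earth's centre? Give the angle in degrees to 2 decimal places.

11.70°

Δφ = -11.6877°,  Δλ = 0.6362°
a = sin²(Δφ/2) + cos φ₁ cos φ₂ sin²(Δλ/2) = 0.010389
c = 2·arcsin(√a) = 0.204205 rad = 11.7001°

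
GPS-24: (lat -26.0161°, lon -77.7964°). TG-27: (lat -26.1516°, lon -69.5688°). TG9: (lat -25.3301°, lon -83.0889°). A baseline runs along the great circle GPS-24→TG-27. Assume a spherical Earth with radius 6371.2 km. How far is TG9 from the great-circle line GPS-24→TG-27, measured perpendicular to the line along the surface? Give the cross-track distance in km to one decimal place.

38.9 km

δ₁₃ = central angle GPS-24→TG9 = 0.084103 rad  (haversine)
θ₁₃ = bearing GPS-24→TG9 = 277.031°,  θ₁₂ = bearing GPS-24→TG-27 = 92.860°
dₓₜ = R·arcsin(sin δ₁₃ · sin(θ₁₃ − θ₁₂)) = 6371.2·arcsin(0.08400·sin(184.171°)) = -38.927 km
|dₓₜ| = 38.927 km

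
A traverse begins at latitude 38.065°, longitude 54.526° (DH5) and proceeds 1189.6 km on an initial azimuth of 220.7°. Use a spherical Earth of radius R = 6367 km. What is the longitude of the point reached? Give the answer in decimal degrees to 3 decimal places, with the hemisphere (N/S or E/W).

46.513°E

δ = d/R = 1189.6/6367 = 0.186838 rad
φ₂ = arcsin(sin φ₁ cos δ + cos φ₁ sin δ cos θ)
   = arcsin(0.61656·0.98260 + 0.78731·0.18575·-0.75813) = 29.66651°
λ₂ = λ₁ + atan2(sin θ sin δ cos φ₁, cos δ − sin φ₁ sin φ₂) = 46.51275°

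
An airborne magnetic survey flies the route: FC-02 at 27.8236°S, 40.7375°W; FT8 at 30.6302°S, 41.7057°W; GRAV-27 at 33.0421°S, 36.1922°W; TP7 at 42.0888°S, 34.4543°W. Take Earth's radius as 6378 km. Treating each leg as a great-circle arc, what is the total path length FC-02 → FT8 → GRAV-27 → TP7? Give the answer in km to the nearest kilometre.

1931 km

FC-02→FT8: c = 0.051155 rad, d = 326.27 km
FT8→GRAV-27: c = 0.091934 rad, d = 586.36 km
GRAV-27→TP7: c = 0.159704 rad, d = 1018.59 km
Total = 326.27 + 586.36 + 1018.59 = 1931.22 km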